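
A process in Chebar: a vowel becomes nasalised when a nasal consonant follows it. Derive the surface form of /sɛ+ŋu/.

/ɛ/ sits next to the nasal /ŋ/ and is therefore nasalised to [ɛ̃].

[sɛ̃ŋu]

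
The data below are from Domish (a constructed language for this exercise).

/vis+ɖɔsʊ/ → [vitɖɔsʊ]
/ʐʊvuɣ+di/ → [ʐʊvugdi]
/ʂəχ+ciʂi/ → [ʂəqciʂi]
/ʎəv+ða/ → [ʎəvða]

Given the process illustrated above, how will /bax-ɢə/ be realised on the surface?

[bakɢə]

The data show regressive manner assimilation: /s/ → [t] before /ɖ/; /ɣ/ → [g] before /d/; /χ/ → [q] before /c/. In each pair only manner changes, matching the following consonant, while place and voice stay constant.
Nothing changes in [ʎəvða]: there the adjacent consonants already agree in manner (/v/ and /ð/ are both fricatives), so this form is consistent with the same rule.
/x/ is a voiceless velar fricative. The following trigger /ɢ/ is a stop, so /x/ must become a stop as well.
A voiceless velar stop is [k], so the surface segment is [k].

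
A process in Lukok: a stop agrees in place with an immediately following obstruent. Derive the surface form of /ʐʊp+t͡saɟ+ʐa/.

The rule targets /p/ (voiceless bilabial stop), which sits before the trigger /t͡s/ (alveolar).
The voiceless alveolar stop is [t], so /p/ → [t].
The same rule applies at the second boundary: /ɟ/ → [ɖ] next to /ʐ/.

[ʐʊtt͡saɖʐa]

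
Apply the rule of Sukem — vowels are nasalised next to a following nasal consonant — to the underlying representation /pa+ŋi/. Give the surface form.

[pãŋi]

The vowel /a/ is adjacent to the following nasal /ŋ/, so it acquires [+nasal] and surfaces as [ã].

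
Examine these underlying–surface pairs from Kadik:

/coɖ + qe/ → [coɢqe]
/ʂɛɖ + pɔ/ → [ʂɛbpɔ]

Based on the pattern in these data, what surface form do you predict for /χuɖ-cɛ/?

[χuɟcɛ]

The data show regressive place assimilation: /ɖ/ → [ɢ] before /q/; /ɖ/ → [b] before /p/. In each pair only place changes, matching the following consonant, while manner and voice stay constant.
The rule targets /ɖ/ (voiced retroflex stop), which sits before the trigger /c/ (palatal).
The voiced palatal stop is [ɟ], so /ɖ/ → [ɟ].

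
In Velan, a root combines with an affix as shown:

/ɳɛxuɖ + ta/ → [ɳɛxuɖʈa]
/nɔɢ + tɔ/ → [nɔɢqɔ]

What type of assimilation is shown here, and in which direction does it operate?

progressive place assimilation

The segment that alternates is /t/, which surfaces as [ʈ] when adjacent to /ɖ/.
The change alveolar → retroflex matches the place of the preceding /ɖ/, identifying this as place assimilation.
Manner and voice are unchanged, so the assimilation is partial, not total.
The same holds elsewhere in the data: /t/ → [q] after /ɢ/ (alveolar → uvular, matching uvular) — only place changes, and always toward the preceding segment.
Since the segment that changes follows the conditioning segment, the assimilation is progressive.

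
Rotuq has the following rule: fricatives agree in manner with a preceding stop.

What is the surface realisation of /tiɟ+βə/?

The rule targets /β/ (voiced bilabial fricative), which sits after the trigger /ɟ/ (stop).
Changing only its manner to stop gives [b] — the voiced bilabial stop.

[tiɟbə]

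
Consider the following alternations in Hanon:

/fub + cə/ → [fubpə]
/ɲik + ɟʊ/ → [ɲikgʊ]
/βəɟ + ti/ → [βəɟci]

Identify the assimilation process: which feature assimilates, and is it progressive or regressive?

The segment that alternates is /c/, which surfaces as [p] when adjacent to /b/.
The change palatal → bilabial matches the place of the preceding /b/, identifying this as place assimilation.
Manner and voice are unchanged, so the assimilation is partial, not total.
The same holds elsewhere in the data: /ɟ/ → [g] after /k/ (palatal → velar, matching velar); /t/ → [c] after /ɟ/ (alveolar → palatal, matching palatal) — only place changes, and always toward the preceding segment.
The trigger is the preceding segment, so the direction is progressive (perseverative).

progressive place assimilation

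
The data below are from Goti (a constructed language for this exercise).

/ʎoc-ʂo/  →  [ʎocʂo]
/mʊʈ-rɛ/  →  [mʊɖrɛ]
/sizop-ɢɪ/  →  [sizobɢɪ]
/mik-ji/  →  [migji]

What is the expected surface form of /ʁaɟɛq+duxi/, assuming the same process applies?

[ʁaɟɛɢduxi]

The data show regressive voicing assimilation: /ʈ/ → [ɖ] before /r/; /p/ → [b] before /ɢ/; /k/ → [g] before /j/. In each pair only voicing changes, matching the following consonant, while place and manner stay constant.
Nothing changes in [ʎocʂo]: there the adjacent consonants already agree in voicing (/c/ and /ʂ/ are both voiceless), so this form is consistent with the same rule.
/q/ is a voiceless uvular stop. The following trigger /d/ is voiced, so /q/ must become voiced as well.
The voiced uvular stop is [ɢ], so /q/ → [ɢ].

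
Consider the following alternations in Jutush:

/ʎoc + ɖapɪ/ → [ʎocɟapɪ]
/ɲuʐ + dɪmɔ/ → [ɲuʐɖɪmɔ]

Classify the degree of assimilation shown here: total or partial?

partial assimilation

The segment that alternates is /ɖ/, which surfaces as [ɟ] when adjacent to /c/.
/ɖ/ is retroflex while /c/ is palatal; the output [ɟ] is palatal, matching the trigger — so the feature that spreads is place.
Manner and voice are unchanged, so the assimilation is partial, not total.
The same holds elsewhere in the data: /d/ → [ɖ] after /ʐ/ (alveolar → retroflex, matching retroflex) — only place changes, and always toward the preceding segment.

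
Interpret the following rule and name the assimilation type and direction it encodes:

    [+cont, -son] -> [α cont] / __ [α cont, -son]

regressive manner assimilation

The rule copies [cont] (continuancy) from the environment onto the target fricatives; since [±cont] encodes the stop/fricative manner contrast, the assimilating dimension is manner.
Since the environment is written after the underscore, the trigger follows the target; the direction is regressive.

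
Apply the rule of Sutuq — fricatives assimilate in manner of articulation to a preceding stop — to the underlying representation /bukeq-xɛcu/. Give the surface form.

[bukeqkɛcu]

/x/ is a voiceless velar fricative. The preceding trigger /q/ is a stop, so /x/ must become a stop as well.
The voiceless velar stop is [k], so /x/ → [k].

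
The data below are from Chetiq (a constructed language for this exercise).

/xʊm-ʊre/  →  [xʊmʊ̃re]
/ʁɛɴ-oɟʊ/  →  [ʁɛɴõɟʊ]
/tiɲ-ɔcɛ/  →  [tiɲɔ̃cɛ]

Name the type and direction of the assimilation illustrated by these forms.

progressive nasality assimilation (vowel nasalisation)

The vowel /ʊ/ surfaces as nasalised [ʊ̃] next to the preceding nasal /m/ — it has acquired the [+nasal] feature of its neighbour.
Likewise in the remaining data: /o/ → [õ] after /ɴ/; /ɔ/ → [ɔ̃] after /ɲ/ — each time a vowel is nasalised next to a preceding nasal.
Because the conditioning nasal is to the left of the vowel that changes, the process is progressive (perseverative).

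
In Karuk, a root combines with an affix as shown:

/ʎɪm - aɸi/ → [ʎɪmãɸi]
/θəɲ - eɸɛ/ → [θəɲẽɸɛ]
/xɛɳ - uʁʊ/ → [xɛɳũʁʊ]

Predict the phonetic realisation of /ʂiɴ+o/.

[ʂiɴõ]

The data show progressive nasality assimilation (vowel nasalisation): /a/ → [ã] after /m/; /e/ → [ẽ] after /ɲ/; /u/ → [ũ] after /ɳ/ — a vowel is nasalised by an immediately preceding nasal consonant.
/o/ sits next to the nasal /ɴ/ and is therefore nasalised to [õ].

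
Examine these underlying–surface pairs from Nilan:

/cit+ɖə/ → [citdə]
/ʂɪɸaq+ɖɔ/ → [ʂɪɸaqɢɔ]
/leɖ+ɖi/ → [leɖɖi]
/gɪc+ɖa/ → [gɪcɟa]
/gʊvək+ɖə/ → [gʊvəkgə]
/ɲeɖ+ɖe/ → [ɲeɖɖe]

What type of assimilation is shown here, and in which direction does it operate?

progressive place assimilation

Underlying /ɖ/ is realised as [d] next to /t/; /t/ itself does not change.
The change retroflex → alveolar matches the place of the preceding /t/, identifying this as place assimilation.
Manner and voice are unchanged, so the assimilation is partial, not total.
The other alternating forms pattern the same way: /ɖ/ → [ɢ] after /q/ (retroflex → uvular, matching uvular); /ɖ/ → [ɟ] after /c/ (retroflex → palatal, matching palatal); /ɖ/ → [g] after /k/ (retroflex → velar, matching velar) — only place changes, and always toward the preceding segment.
No alternation appears in [leɖɖi], [ɲeɖɖe]: there the adjacent consonants already agree in place (/ɖ/ and /ɖ/ are both retroflex; /ɖ/ and /ɖ/ are both retroflex), so these forms are consistent with the same rule.
The trigger is the preceding segment, so the direction is progressive (perseverative).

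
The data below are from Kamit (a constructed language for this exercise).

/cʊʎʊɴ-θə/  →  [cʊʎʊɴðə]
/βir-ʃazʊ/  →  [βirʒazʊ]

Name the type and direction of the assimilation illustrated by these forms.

Comparing underlying and surface forms, /θ/ → [ð] is the alternation; the neighbouring /ɴ/ is constant.
/θ/ is voiceless while /ɴ/ is voiced; the output [ð] is voiced, matching the trigger — so the feature that spreads is voicing.
Place and manner are unchanged, so the assimilation is partial, not total.
The other alternating form patterns the same way: /ʃ/ → [ʒ] after /r/ (voiceless → voiced, matching voiced) — only voicing changes, and always toward the preceding segment.
The trigger is the preceding segment, so the direction is progressive (perseverative).

progressive voicing assimilation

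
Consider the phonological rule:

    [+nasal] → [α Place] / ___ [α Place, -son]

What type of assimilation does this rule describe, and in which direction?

The shared variable α links the value of the place features (abbreviated [Place]) on the target to the same value on the neighbouring segment, so place is the feature that assimilates.
Since the environment is written after the underscore, the trigger follows the target; the direction is regressive.

regressive place assimilation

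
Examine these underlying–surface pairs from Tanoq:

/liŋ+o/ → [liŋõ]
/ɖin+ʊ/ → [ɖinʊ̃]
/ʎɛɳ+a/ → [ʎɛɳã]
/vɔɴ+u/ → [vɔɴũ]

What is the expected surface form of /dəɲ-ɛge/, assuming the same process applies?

The data show progressive nasality assimilation (vowel nasalisation): /o/ → [õ] after /ŋ/; /ʊ/ → [ʊ̃] after /n/; /a/ → [ã] after /ɳ/; /u/ → [ũ] after /ɴ/ — a vowel is nasalised by an immediately preceding nasal consonant.
The vowel /ɛ/ is adjacent to the preceding nasal /ɲ/, so it acquires [+nasal] and surfaces as [ɛ̃].

[dəɲɛ̃ge]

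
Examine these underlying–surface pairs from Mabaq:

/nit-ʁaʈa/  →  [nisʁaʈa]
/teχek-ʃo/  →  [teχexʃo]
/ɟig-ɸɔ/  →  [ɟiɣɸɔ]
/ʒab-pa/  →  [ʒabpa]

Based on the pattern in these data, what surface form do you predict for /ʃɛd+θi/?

[ʃɛzθi]

The data show regressive manner assimilation: /t/ → [s] before /ʁ/; /k/ → [x] before /ʃ/; /g/ → [ɣ] before /ɸ/. In each pair only manner changes, matching the following consonant, while place and voice stay constant.
Nothing changes in [ʒabpa]: there the adjacent consonants already agree in manner (/b/ and /p/ are both stops), so this form is consistent with the same rule.
/d/ is a voiced alveolar stop. The following trigger /θ/ is a fricative, so /d/ must become a fricative as well.
A voiced alveolar fricative is [z], so the surface segment is [z].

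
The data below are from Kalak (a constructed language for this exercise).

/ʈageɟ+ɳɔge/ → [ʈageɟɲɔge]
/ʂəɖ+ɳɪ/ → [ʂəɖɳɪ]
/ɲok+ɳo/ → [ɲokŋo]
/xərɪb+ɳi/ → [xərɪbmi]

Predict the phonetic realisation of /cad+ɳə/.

The data show progressive place assimilation: /ɳ/ → [ɲ] after /ɟ/; /ɳ/ → [ŋ] after /k/; /ɳ/ → [m] after /b/. In each pair only place changes, matching the preceding consonant, while manner and voice stay constant.
No alternation appears in [ʂəɖɳɪ]: there the adjacent consonants already agree in place (/ɳ/ and /ɖ/ are both retroflex), so this form is consistent with the same rule.
The rule targets /ɳ/ (voiced retroflex nasal), which sits after the trigger /d/ (alveolar).
Changing only its place to alveolar gives [n] — the voiced alveolar nasal.

[cadnə]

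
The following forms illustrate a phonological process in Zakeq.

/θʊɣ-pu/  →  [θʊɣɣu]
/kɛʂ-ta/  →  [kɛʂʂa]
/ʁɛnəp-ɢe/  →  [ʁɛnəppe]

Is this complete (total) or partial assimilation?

Comparing underlying and surface forms, /p/ → [ɣ] is the alternation; the neighbouring /ɣ/ is constant.
The output [ɣ] is identical to the trigger /ɣ/ — every feature (place, manner, voicing) has been copied — so this is total assimilation.
The other forms behave the same way: /t/ → [ʂ] after /ʂ/; /ɢ/ → [p] after /p/ — in each case the output is a copy of the preceding consonant.

total assimilation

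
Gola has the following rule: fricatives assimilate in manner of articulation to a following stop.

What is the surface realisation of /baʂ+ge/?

[baʈge]

/ʂ/ is a voiceless retroflex fricative. The following trigger /g/ is a stop, so /ʂ/ must become a stop as well.
Changing only its manner to stop gives [ʈ] — the voiceless retroflex stop.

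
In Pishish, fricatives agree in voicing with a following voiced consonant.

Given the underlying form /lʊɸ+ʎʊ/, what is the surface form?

[lʊβʎʊ]

/ɸ/ is a voiceless bilabial fricative. The following trigger /ʎ/ is voiced, so /ɸ/ must become voiced as well.
The voiced bilabial fricative is [β], so /ɸ/ → [β].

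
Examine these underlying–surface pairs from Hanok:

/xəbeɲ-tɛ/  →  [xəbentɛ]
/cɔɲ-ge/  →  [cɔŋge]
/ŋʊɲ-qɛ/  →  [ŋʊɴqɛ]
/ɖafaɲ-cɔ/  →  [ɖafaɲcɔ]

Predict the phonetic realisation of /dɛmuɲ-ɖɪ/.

The data show regressive place assimilation: /ɲ/ → [n] before /t/; /ɲ/ → [ŋ] before /g/; /ɲ/ → [ɴ] before /q/. In each pair only place changes, matching the following consonant, while manner and voice stay constant.
No alternation appears in [ɖafaɲcɔ]: there the adjacent consonants already agree in place (/ɲ/ and /c/ are both palatal), so this form is consistent with the same rule.
The rule targets /ɲ/ (voiced palatal nasal), which sits before the trigger /ɖ/ (retroflex).
The voiced retroflex nasal is [ɳ], so /ɲ/ → [ɳ].

[dɛmuɳɖɪ]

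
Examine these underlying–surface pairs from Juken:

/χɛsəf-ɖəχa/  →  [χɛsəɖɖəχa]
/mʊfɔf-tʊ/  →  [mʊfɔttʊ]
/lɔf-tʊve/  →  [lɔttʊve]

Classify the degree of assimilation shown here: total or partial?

Comparing underlying and surface forms, /f/ → [ɖ] is the alternation; the neighbouring /ɖ/ is constant.
The output [ɖ] is identical to the trigger /ɖ/ — every feature (place, manner, voicing) has been copied — so this is total assimilation.
The other form behaves the same way: /f/ → [t] before /t/ — in each case the output is a copy of the following consonant.

total assimilation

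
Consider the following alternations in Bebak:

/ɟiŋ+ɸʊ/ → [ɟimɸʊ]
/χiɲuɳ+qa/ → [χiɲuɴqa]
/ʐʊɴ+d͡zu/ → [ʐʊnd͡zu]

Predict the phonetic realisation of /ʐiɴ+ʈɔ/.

The data show regressive place assimilation: /ŋ/ → [m] before /ɸ/; /ɳ/ → [ɴ] before /q/; /ɴ/ → [n] before /d͡z/. In each pair only place changes, matching the following consonant, while manner and voice stay constant.
The rule targets /ɴ/ (voiced uvular nasal), which sits before the trigger /ʈ/ (retroflex).
Changing only its place to retroflex gives [ɳ] — the voiced retroflex nasal.

[ʐiɳʈɔ]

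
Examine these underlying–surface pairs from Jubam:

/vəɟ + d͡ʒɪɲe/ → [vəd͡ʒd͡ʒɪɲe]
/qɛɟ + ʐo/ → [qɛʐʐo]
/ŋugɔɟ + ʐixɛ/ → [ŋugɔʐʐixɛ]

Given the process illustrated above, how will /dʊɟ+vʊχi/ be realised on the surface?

The data show regressive total assimilation (/ɟ/ → [d͡ʒ] before /d͡ʒ/; /ɟ/ → [ʐ] before /ʐ/): in every case the target segment becomes identical to its following neighbour, copying more than a single feature.
/ɟ/ is the segment targeted by the rule; it sits immediately before /v/, so it assimilates completely and surfaces as [v].

[dʊvvʊχi]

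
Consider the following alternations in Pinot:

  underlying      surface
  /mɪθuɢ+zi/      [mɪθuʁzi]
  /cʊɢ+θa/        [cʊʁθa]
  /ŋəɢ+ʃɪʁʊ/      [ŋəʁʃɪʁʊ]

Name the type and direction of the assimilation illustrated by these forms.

regressive manner assimilation

Comparing underlying and surface forms, /ɢ/ → [ʁ] is the alternation; the neighbouring /z/ is constant.
The change stop → fricative matches the manner of the following /z/, identifying this as manner assimilation.
Place and voice are unchanged, so the assimilation is partial, not total.
Checking the remaining alternations: /ɢ/ → [ʁ] before /θ/ (stop → fricative, matching a fricative); /ɢ/ → [ʁ] before /ʃ/ (stop → fricative, matching a fricative) — only manner changes, and always toward the following segment.
The trigger is the following segment, so the direction is regressive (anticipatory).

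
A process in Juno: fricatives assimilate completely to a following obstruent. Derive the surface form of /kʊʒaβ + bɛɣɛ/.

[kʊʒabbɛɣɛ]

/β/ is the segment targeted by the rule; it sits immediately before /b/, so it assimilates completely and surfaces as [b].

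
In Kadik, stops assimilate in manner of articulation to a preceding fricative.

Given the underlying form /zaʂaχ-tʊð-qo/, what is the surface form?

/t/ is a voiceless alveolar stop. The preceding trigger /χ/ is a fricative, so /t/ must become a fricative as well.
A voiceless alveolar fricative is [s], so the surface segment is [s].
The same rule applies at the second boundary: /q/ → [χ] next to /ð/.

[zaʂaχsʊðχo]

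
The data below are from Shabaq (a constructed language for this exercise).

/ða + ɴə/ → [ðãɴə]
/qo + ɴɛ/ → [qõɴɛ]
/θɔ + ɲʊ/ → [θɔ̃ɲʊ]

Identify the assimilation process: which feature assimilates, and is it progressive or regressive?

regressive nasality assimilation (vowel nasalisation)

The vowel /a/ surfaces as nasalised [ã] next to the following nasal /ɴ/ — it has acquired the [+nasal] feature of its neighbour.
The other forms show the same pattern: /o/ → [õ] before /ɴ/; /ɔ/ → [ɔ̃] before /ɲ/ — each time a vowel is nasalised next to a following nasal.
Because the conditioning nasal is to the right of the vowel that changes, the process is regressive (anticipatory).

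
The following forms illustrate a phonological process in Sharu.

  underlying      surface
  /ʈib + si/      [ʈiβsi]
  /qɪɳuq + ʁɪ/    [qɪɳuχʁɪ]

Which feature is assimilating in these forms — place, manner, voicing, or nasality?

manner

The segment that alternates is /b/, which surfaces as [β] when adjacent to /s/.
/b/ is a stop while /s/ is a fricative; the output [β] is a fricative, matching the trigger — so the feature that spreads is manner.
Checking the remaining alternation: /q/ → [χ] before /ʁ/ (stop → fricative, matching a fricative) — only manner changes, and always toward the following segment.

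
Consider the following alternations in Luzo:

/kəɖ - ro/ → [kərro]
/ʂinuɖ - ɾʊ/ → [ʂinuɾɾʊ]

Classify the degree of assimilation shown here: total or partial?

Underlying /ɖ/ is realised as [r] next to /r/; /r/ itself does not change.
The output [r] is identical to the trigger /r/ — every feature (place, manner, voicing) has been copied — so this is total assimilation.
The other form behaves the same way: /ɖ/ → [ɾ] before /ɾ/ — in each case the output is a copy of the following consonant.

total assimilation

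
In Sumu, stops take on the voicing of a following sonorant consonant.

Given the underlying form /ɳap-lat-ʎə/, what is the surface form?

[ɳabladʎə]

/p/ is a voiceless bilabial stop. The following trigger /l/ is voiced, so /p/ must become voiced as well.
Changing only its voicing to voiced gives [b] — the voiced bilabial stop.
The same rule applies at the second boundary: /t/ → [d] next to /ʎ/.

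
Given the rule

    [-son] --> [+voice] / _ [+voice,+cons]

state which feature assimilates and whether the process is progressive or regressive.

regressive voicing assimilation

The structural change is [+voice], and the conditioning segment [+voice,+cons] (a voiced consonant) is itself voiced, so the target comes to share the voicing of its neighbour — voicing assimilation.
The conditioning segment sits to the right of the focus bar, meaning the trigger follows the segment that changes — regressive assimilation.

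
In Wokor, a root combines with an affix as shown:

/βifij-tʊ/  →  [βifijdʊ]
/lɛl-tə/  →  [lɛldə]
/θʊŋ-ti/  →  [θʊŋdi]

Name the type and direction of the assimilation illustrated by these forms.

progressive voicing assimilation

The segment that alternates is /t/, which surfaces as [d] when adjacent to /j/.
/t/ is voiceless while /j/ is voiced; the output [d] is voiced, matching the trigger — so the feature that spreads is voicing.
Place and manner are unchanged, so the assimilation is partial, not total.
Checking the remaining alternations: /t/ → [d] after /l/ (voiceless → voiced, matching voiced); /t/ → [d] after /ŋ/ (voiceless → voiced, matching voiced) — only voicing changes, and always toward the preceding segment.
Since the segment that changes follows the conditioning segment, the assimilation is progressive.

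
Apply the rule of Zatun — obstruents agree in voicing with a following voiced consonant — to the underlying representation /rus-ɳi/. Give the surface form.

/s/ is a voiceless alveolar fricative. The following trigger /ɳ/ is voiced, so /s/ must become voiced as well.
The voiced alveolar fricative is [z], so /s/ → [z].

[ruzɳi]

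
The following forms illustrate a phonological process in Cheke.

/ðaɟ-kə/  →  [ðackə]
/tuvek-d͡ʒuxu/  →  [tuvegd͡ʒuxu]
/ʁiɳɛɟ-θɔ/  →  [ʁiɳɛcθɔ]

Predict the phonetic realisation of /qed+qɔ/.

The data show regressive voicing assimilation: /ɟ/ → [c] before /k/; /k/ → [g] before /d͡ʒ/; /ɟ/ → [c] before /θ/. In each pair only voicing changes, matching the following consonant, while place and manner stay constant.
/d/ is a voiced alveolar stop. The following trigger /q/ is voiceless, so /d/ must become voiceless as well.
A voiceless alveolar stop is [t], so the surface segment is [t].

[qetqɔ]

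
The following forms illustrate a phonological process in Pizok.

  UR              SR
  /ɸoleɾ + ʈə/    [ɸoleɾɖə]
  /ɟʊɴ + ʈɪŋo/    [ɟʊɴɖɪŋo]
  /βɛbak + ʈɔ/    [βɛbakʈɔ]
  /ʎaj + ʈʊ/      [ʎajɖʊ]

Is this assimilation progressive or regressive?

Underlying /ʈ/ is realised as [ɖ] next to /ɾ/; /ɾ/ itself does not change.
The change voiceless → voiced matches the voicing of the preceding /ɾ/, identifying this as voicing assimilation.
The other alternating forms pattern the same way: /ʈ/ → [ɖ] after /ɴ/ (voiceless → voiced, matching voiced); /ʈ/ → [ɖ] after /j/ (voiceless → voiced, matching voiced) — only voicing changes, and always toward the preceding segment.
No alternation appears in [βɛbakʈɔ]: there the adjacent consonants already agree in voicing (/ʈ/ and /k/ are both voiceless), so this form is consistent with the same rule.
The trigger is the preceding segment, so the direction is progressive (perseverative).

progressive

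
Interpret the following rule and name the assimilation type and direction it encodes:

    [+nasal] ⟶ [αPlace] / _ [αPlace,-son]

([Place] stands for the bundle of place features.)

The rule copies the place features (abbreviated [Place]) from the environment onto the target, so the assimilating feature is place.
The conditioning segment sits to the right of the focus bar, meaning the trigger follows the segment that changes — regressive assimilation.

regressive place assimilation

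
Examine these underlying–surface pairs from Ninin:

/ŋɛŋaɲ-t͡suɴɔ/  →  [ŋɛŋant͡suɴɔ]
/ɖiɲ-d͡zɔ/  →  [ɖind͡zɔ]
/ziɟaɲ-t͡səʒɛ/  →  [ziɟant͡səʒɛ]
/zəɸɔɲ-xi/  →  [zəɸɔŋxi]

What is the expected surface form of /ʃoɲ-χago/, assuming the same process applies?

[ʃoɴχago]

The data show regressive place assimilation: /ɲ/ → [n] before /t͡s/; /ɲ/ → [n] before /d͡z/; /ɲ/ → [ŋ] before /x/. In each pair only place changes, matching the following consonant, while manner and voice stay constant.
/ɲ/ is a voiced palatal nasal. The following trigger /χ/ is uvular, so /ɲ/ must become uvular as well.
The voiced uvular nasal is [ɴ], so /ɲ/ → [ɴ].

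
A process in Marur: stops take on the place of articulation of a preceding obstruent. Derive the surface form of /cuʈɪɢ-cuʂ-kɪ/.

[cuʈɪɢquʂʈɪ]

The rule targets /c/ (voiceless palatal stop), which sits after the trigger /ɢ/ (uvular).
Changing only its place to uvular gives [q] — the voiceless uvular stop.
The same rule applies at the second boundary: /k/ → [ʈ] next to /ʂ/.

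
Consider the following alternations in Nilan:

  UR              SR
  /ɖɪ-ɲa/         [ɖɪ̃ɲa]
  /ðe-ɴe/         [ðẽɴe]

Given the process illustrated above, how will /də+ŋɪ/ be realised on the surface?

The data show regressive nasality assimilation (vowel nasalisation): /ɪ/ → [ɪ̃] before /ɲ/; /e/ → [ẽ] before /ɴ/ — a vowel is nasalised by an immediately following nasal consonant.
The vowel /ə/ is adjacent to the following nasal /ŋ/, so it acquires [+nasal] and surfaces as [ə̃].

[də̃ŋɪ]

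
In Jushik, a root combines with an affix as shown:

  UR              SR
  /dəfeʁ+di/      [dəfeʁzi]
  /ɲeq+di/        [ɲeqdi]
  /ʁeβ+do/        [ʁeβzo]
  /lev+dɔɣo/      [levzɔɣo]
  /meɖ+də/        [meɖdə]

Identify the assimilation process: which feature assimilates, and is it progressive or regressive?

Underlying /d/ is realised as [z] next to /ʁ/; /ʁ/ itself does not change.
The change stop → fricative matches the manner of the preceding /ʁ/, identifying this as manner assimilation.
Place and voice are unchanged, so the assimilation is partial, not total.
Checking the remaining alternations: /d/ → [z] after /β/ (stop → fricative, matching a fricative); /d/ → [z] after /v/ (stop → fricative, matching a fricative) — only manner changes, and always toward the preceding segment.
Nothing changes in [ɲeqdi], [meɖdə]: there the adjacent consonants already agree in manner (/d/ and /q/ are both stops; /d/ and /ɖ/ are both stops), so these forms are consistent with the same rule.
The trigger is the preceding segment, so the direction is progressive (perseverative).

progressive manner assimilation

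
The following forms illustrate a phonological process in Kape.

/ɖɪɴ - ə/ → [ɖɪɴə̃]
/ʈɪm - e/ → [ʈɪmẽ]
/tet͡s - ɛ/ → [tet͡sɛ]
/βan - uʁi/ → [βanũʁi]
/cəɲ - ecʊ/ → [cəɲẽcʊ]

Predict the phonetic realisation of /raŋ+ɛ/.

The data show progressive nasality assimilation (vowel nasalisation): /ə/ → [ə̃] after /ɴ/; /e/ → [ẽ] after /m/; /u/ → [ũ] after /n/; /e/ → [ẽ] after /ɲ/ — a vowel is nasalised by an immediately preceding nasal consonant.
No change occurs in [tet͡sɛ] because the vowel at the boundary is adjacent to an oral consonant, not a nasal (/ɛ/ next to /t͡s/).
/ɛ/ sits next to the nasal /ŋ/ and is therefore nasalised to [ɛ̃].

[raŋɛ̃]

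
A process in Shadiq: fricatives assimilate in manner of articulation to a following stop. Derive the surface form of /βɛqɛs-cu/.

The rule targets /s/ (voiceless alveolar fricative), which sits before the trigger /c/ (stop).
A voiceless alveolar stop is [t], so the surface segment is [t].

[βɛqɛtcu]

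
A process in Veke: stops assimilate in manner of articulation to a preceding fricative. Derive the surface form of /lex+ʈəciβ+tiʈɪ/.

The rule targets /ʈ/ (voiceless retroflex stop), which sits after the trigger /x/ (fricative).
The voiceless retroflex fricative is [ʂ], so /ʈ/ → [ʂ].
At the second juncture, /t/ likewise becomes [s] adjacent to /β/.

[lexʂəciβsiʈɪ]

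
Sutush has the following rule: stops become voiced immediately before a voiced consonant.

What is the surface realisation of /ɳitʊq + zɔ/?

[ɳitʊɢzɔ]

The rule targets /q/ (voiceless uvular stop), which sits before the trigger /z/ (voiced).
Changing only its voicing to voiced gives [ɢ] — the voiced uvular stop.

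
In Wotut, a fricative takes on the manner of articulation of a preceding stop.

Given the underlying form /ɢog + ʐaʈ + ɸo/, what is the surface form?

[ɢogɖaʈpo]

The rule targets /ʐ/ (voiced retroflex fricative), which sits after the trigger /g/ (stop).
Changing only its manner to stop gives [ɖ] — the voiced retroflex stop.
The same rule applies at the second boundary: /ɸ/ → [p] next to /ʈ/.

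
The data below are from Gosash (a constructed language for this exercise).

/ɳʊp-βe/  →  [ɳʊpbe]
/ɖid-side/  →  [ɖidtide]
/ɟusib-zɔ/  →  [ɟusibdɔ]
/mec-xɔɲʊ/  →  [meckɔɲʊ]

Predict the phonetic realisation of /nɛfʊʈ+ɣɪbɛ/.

The data show progressive manner assimilation: /β/ → [b] after /p/; /s/ → [t] after /d/; /z/ → [d] after /b/; /x/ → [k] after /c/. In each pair only manner changes, matching the preceding consonant, while place and voice stay constant.
The rule targets /ɣ/ (voiced velar fricative), which sits after the trigger /ʈ/ (stop).
Changing only its manner to stop gives [g] — the voiced velar stop.

[nɛfʊʈgɪbɛ]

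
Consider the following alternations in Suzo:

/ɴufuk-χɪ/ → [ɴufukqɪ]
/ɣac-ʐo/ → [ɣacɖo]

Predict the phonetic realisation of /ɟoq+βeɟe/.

[ɟoqbeɟe]

The data show progressive manner assimilation: /χ/ → [q] after /k/; /ʐ/ → [ɖ] after /c/. In each pair only manner changes, matching the preceding consonant, while place and voice stay constant.
The rule targets /β/ (voiced bilabial fricative), which sits after the trigger /q/ (stop).
The voiced bilabial stop is [b], so /β/ → [b].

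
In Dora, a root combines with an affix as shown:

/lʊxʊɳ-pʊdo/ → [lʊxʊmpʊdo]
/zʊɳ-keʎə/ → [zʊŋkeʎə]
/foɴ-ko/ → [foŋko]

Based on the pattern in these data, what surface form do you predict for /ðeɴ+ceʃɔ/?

[ðeɲceʃɔ]

The data show regressive place assimilation: /ɳ/ → [m] before /p/; /ɳ/ → [ŋ] before /k/; /ɴ/ → [ŋ] before /k/. In each pair only place changes, matching the following consonant, while manner and voice stay constant.
The rule targets /ɴ/ (voiced uvular nasal), which sits before the trigger /c/ (palatal).
The voiced palatal nasal is [ɲ], so /ɴ/ → [ɲ].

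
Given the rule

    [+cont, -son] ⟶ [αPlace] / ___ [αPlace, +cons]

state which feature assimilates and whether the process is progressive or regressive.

regressive place assimilation

The rule copies the place features (abbreviated [Place]) from the environment onto the target, so the assimilating feature is place.
Since the environment is written after the underscore, the trigger follows the target; the direction is regressive.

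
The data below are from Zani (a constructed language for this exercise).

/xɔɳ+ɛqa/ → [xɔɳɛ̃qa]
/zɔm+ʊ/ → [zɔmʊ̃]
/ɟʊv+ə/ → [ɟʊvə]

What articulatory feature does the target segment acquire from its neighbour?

nasality

The vowel /ɛ/ surfaces as nasalised [ɛ̃] next to the preceding nasal /ɳ/ — it has acquired the [+nasal] feature of its neighbour.
The other form shows the same pattern: /ʊ/ → [ʊ̃] after /m/ — each time a vowel is nasalised next to a preceding nasal.
No change occurs in [ɟʊvə] because the vowel at the boundary is adjacent to an oral consonant, not a nasal (/ə/ next to /v/).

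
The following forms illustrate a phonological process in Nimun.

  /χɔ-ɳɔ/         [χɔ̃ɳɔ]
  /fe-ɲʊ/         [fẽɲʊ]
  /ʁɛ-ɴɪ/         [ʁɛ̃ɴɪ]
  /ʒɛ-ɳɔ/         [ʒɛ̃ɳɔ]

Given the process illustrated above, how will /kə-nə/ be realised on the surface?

[kə̃nə]

The data show regressive nasality assimilation (vowel nasalisation): /ɔ/ → [ɔ̃] before /ɳ/; /e/ → [ẽ] before /ɲ/; /ɛ/ → [ɛ̃] before /ɴ/; /ɛ/ → [ɛ̃] before /ɳ/ — a vowel is nasalised by an immediately following nasal consonant.
/ə/ sits next to the nasal /n/ and is therefore nasalised to [ə̃].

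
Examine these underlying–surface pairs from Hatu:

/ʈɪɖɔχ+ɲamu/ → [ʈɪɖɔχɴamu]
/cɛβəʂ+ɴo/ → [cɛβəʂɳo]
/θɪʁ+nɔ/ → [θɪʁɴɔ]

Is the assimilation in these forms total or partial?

Comparing underlying and surface forms, /ɲ/ → [ɴ] is the alternation; the neighbouring /χ/ is constant.
/ɲ/ is palatal while /χ/ is uvular; the output [ɴ] is uvular, matching the trigger — so the feature that spreads is place.
Manner and voice are unchanged, so the assimilation is partial, not total.
The other alternating forms pattern the same way: /ɴ/ → [ɳ] after /ʂ/ (uvular → retroflex, matching retroflex); /n/ → [ɴ] after /ʁ/ (alveolar → uvular, matching uvular) — only place changes, and always toward the preceding segment.

partial assimilation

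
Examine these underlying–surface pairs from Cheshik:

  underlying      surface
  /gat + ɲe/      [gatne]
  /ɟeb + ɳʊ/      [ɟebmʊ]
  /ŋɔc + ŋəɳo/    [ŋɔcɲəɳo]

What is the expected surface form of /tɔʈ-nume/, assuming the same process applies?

[tɔʈɳume]

The data show progressive place assimilation: /ɲ/ → [n] after /t/; /ɳ/ → [m] after /b/; /ŋ/ → [ɲ] after /c/. In each pair only place changes, matching the preceding consonant, while manner and voice stay constant.
The rule targets /n/ (voiced alveolar nasal), which sits after the trigger /ʈ/ (retroflex).
Changing only its place to retroflex gives [ɳ] — the voiced retroflex nasal.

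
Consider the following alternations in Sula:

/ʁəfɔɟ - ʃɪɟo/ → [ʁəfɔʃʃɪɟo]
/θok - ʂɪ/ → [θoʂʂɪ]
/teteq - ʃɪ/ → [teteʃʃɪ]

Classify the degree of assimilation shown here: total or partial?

total assimilation

The segment that alternates is /ɟ/, which surfaces as [ʃ] when adjacent to /ʃ/.
The output [ʃ] is identical to the trigger /ʃ/ — every feature (place, manner, voicing) has been copied — so this is total assimilation.
The remaining alternations confirm this: /k/ → [ʂ] before /ʂ/; /q/ → [ʃ] before /ʃ/ — in each case the output is a copy of the following consonant.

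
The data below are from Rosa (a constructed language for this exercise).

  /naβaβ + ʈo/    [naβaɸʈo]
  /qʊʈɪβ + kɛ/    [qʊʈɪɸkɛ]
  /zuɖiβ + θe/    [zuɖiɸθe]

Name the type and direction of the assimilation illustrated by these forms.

regressive voicing assimilation

Comparing underlying and surface forms, /β/ → [ɸ] is the alternation; the neighbouring /ʈ/ is constant.
/β/ is voiced while /ʈ/ is voiceless; the output [ɸ] is voiceless, matching the trigger — so the feature that spreads is voicing.
Place and manner are unchanged, so the assimilation is partial, not total.
The same holds elsewhere in the data: /β/ → [ɸ] before /k/ (voiced → voiceless, matching voiceless); /β/ → [ɸ] before /θ/ (voiced → voiceless, matching voiceless) — only voicing changes, and always toward the following segment.
Since the segment that changes precedes the conditioning segment, the assimilation is regressive.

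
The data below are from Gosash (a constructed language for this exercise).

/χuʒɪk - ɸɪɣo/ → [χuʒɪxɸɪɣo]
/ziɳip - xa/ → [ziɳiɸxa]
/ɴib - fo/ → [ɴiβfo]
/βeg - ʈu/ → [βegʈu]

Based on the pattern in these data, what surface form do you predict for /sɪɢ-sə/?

The data show regressive manner assimilation: /k/ → [x] before /ɸ/; /p/ → [ɸ] before /x/; /b/ → [β] before /f/. In each pair only manner changes, matching the following consonant, while place and voice stay constant.
No alternation appears in [βegʈu]: there the adjacent consonants already agree in manner (/g/ and /ʈ/ are both stops), so this form is consistent with the same rule.
/ɢ/ is a voiced uvular stop. The following trigger /s/ is a fricative, so /ɢ/ must become a fricative as well.
Changing only its manner to fricative gives [ʁ] — the voiced uvular fricative.

[sɪʁsə]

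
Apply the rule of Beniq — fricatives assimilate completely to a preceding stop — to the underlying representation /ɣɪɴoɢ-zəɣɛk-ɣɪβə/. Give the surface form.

[ɣɪɴoɢɢəɣɛkkɪβə]

/z/ is the segment targeted by the rule; it sits immediately after /ɢ/, so it assimilates completely and surfaces as [ɢ].
At the second juncture, /ɣ/ likewise becomes [k] adjacent to /k/.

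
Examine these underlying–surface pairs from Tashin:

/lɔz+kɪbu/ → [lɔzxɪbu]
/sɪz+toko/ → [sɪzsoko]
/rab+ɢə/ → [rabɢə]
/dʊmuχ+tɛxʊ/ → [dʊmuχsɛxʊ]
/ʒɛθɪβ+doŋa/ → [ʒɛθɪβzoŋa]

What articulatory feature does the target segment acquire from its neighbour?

manner

The segment that alternates is /k/, which surfaces as [x] when adjacent to /z/.
/k/ is a stop while /z/ is a fricative; the output [x] is a fricative, matching the trigger — so the feature that spreads is manner.
The other alternating forms pattern the same way: /t/ → [s] after /z/ (stop → fricative, matching a fricative); /t/ → [s] after /χ/ (stop → fricative, matching a fricative); /d/ → [z] after /β/ (stop → fricative, matching a fricative) — only manner changes, and always toward the preceding segment.
Nothing changes in [rabɢə]: there the adjacent consonants already agree in manner (/ɢ/ and /b/ are both stops), so this form is consistent with the same rule.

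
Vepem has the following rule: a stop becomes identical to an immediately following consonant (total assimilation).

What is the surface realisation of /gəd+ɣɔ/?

[gəɣɣɔ]

/d/ is the segment targeted by the rule; it sits immediately before /ɣ/, so it assimilates completely and surfaces as [ɣ].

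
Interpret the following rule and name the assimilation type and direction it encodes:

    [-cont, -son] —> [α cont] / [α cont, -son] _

progressive manner assimilation

The shared variable α links the value of [cont] on the target to that of the neighbouring obstruent. [cont] distinguishes stops from fricatives — a manner-of-articulation feature — so this is manner assimilation.
The conditioning segment sits to the left of the focus bar, meaning the trigger precedes the segment that changes — progressive assimilation.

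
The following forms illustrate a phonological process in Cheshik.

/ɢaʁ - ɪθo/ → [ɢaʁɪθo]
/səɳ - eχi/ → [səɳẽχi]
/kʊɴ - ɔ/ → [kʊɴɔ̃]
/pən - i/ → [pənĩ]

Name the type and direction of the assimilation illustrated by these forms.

progressive nasality assimilation (vowel nasalisation)

The vowel /e/ surfaces as nasalised [ẽ] next to the preceding nasal /ɳ/ — it has acquired the [+nasal] feature of its neighbour.
Likewise in the remaining data: /ɔ/ → [ɔ̃] after /ɴ/; /i/ → [ĩ] after /n/ — each time a vowel is nasalised next to a preceding nasal.
No change occurs in [ɢaʁɪθo] because the vowel at the boundary is adjacent to an oral consonant, not a nasal (/ɪ/ next to /ʁ/).
Because the conditioning nasal is to the left of the vowel that changes, the process is progressive (perseverative).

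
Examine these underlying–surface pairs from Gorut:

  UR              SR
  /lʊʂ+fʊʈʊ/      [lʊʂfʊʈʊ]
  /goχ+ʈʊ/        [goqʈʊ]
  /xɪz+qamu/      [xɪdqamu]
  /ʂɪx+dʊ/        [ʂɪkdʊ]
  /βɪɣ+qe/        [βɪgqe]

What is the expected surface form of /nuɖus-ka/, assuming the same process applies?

The data show regressive manner assimilation: /χ/ → [q] before /ʈ/; /z/ → [d] before /q/; /x/ → [k] before /d/; /ɣ/ → [g] before /q/. In each pair only manner changes, matching the following consonant, while place and voice stay constant.
No alternation appears in [lʊʂfʊʈʊ]: there the adjacent consonants already agree in manner (/ʂ/ and /f/ are both fricatives), so this form is consistent with the same rule.
/s/ is a voiceless alveolar fricative. The following trigger /k/ is a stop, so /s/ must become a stop as well.
Changing only its manner to stop gives [t] — the voiceless alveolar stop.

[nuɖutka]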